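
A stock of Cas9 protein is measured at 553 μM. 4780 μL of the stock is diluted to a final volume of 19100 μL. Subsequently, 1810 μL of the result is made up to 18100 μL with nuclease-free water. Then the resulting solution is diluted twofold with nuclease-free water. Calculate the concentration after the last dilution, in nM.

6920 nM

Overall dilution factor = 3.996 × 10 × 2 = 79.9.
553 μM / 79.9 = 6.92 μM = 6920 nM.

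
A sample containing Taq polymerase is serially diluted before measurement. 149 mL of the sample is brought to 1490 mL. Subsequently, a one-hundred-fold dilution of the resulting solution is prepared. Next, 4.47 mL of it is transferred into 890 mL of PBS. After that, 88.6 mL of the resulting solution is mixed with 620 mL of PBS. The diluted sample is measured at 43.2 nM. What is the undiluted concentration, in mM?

69.1 mM

Overall dilution factor = 10 × 100 × 200.1 × 7.998 = 1.60 × 10⁶.
Original = 43.2 nM × 1.60 × 10⁶ = 6.91 × 10⁷ nM = 69.1 mM.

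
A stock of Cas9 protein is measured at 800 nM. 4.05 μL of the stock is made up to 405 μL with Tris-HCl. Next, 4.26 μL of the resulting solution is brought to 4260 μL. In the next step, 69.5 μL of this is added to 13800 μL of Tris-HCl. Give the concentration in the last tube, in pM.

Overall dilution factor = 100 × 1000 × 199.6 = 2.00 × 10⁷.
800 nM / 2.00 × 10⁷ = 4.01 × 10⁻⁵ nM = 0.0401 pM.

0.0401 pM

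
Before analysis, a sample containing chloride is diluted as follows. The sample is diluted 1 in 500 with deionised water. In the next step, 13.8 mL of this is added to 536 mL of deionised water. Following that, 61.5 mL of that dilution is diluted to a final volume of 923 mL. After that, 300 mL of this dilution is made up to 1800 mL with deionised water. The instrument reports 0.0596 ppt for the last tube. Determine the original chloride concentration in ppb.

107 ppb

Overall dilution factor = 500 × 39.84 × 15.01 × 6 = 1.79 × 10⁶.
Original = 0.0596 ppt × 1.79 × 10⁶ = 1.07 × 10⁵ ppt = 107 ppb.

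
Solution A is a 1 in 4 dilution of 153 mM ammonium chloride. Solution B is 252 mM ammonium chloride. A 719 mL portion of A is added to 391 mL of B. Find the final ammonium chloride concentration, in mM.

C_A = 153 mM / 4 = 38.2 mM.
C_mix = (C_A·V_A + C_B·V_B)/(V_A + V_B) = (38.2×719 + 252×391) / 1110 = 114 mM.

114 mM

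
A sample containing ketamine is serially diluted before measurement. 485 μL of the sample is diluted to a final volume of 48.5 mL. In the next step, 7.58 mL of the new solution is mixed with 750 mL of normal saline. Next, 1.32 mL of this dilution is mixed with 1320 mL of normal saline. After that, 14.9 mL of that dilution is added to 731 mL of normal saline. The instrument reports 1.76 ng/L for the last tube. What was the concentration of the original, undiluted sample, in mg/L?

881 mg/L

Overall dilution factor = 100 × 99.94 × 1001 × 50.06 = 5.01 × 10⁸.
Original = 1.76 ng/L × 5.01 × 10⁸ = 8.81 × 10⁸ ng/L = 881 mg/L.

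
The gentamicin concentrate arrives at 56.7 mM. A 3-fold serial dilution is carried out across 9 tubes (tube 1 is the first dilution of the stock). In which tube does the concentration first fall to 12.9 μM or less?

tube 8

Tube n has concentration 56.7 mM / 3ⁿ.
Need 3ⁿ ≥ 56.7 mM / 12.9 μM = 4395, so n ≥ 7.64.
First such tube: n = 8.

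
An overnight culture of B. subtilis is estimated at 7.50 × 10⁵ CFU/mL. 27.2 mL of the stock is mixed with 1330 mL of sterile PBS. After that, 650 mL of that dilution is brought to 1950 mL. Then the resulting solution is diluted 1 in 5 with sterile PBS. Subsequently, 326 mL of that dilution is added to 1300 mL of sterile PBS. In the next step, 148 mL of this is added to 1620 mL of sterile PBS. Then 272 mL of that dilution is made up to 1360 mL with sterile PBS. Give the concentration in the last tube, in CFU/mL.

3.36 CFU/mL

Overall dilution factor = 49.90 × 3 × 5 × 4.988 × 11.95 × 5 = 2.23 × 10⁵.
7.50 × 10⁵ CFU/mL / 2.23 × 10⁵ = 3.36 CFU/mL.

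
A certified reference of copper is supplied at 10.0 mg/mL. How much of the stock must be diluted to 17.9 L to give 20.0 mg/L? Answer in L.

0.0358 L

20.0 mg/L = 0.0200 mg/mL.
V₁ = C₂V₂/C₁ = 0.0200 × 17.9 / 10.0 = 0.0358 L.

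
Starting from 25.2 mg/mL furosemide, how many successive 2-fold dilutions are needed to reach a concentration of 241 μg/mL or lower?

Need 2ⁿ ≥ 105, so n ≥ log(105)/log(2) = 6.71.
Minimum whole steps: n = 7.

7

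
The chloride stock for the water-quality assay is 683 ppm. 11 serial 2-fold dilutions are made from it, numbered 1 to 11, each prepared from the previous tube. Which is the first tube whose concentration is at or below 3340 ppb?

Tube n has concentration 683 ppm / 2ⁿ.
Need 2ⁿ ≥ 683 ppm / 3340 ppb = 204, so n ≥ 7.68.
First such tube: n = 8.

tube 8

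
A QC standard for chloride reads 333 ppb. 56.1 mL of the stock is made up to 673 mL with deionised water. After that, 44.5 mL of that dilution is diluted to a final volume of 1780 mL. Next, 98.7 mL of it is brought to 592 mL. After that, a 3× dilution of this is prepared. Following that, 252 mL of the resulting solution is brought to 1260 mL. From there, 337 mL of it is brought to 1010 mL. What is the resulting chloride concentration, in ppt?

2.57 ppt

Overall dilution factor = 12.00 × 40 × 5.998 × 3 × 5 × 2.997 = 1.29 × 10⁵.
333 ppb / 1.29 × 10⁵ = 2.57 × 10⁻³ ppb = 2.57 ppt.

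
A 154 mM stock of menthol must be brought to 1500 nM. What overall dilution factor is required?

1.03 × 10⁵

Factor = C₀/C_target = 154 mM / 1500 nM = 1.03 × 10⁵.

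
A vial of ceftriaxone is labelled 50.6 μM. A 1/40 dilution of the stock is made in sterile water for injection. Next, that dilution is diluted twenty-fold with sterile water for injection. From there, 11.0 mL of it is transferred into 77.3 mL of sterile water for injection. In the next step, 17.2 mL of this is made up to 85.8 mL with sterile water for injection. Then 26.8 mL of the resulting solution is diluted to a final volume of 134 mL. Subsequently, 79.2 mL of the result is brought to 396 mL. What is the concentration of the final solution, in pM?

63.2 pM

Overall dilution factor = 40 × 20 × 8.027 × 4.988 × 5 × 5 = 8.01 × 10⁵.
50.6 μM / 8.01 × 10⁵ = 6.32 × 10⁻⁵ μM = 63.2 pM.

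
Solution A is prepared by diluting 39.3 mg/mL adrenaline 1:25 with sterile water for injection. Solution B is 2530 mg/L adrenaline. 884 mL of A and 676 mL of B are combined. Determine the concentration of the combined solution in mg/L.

1990 mg/L

C_A = 39.3 mg/mL / 25 = 1.57 mg/mL.
C_B = 2530 mg/L = 2.53 mg/mL.
C_mix = (C_A·V_A + C_B·V_B)/(V_A + V_B) = (1.57×884 + 2.53×676) / 1560 = 1.99 mg/mL = 1990 mg/L.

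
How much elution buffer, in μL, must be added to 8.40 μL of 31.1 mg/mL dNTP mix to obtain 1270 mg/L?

197 μL

1270 mg/L = 1.27 mg/mL.
V₂ = C₁V₁/C₂ = 31.1 × 8.40 / 1.27 = 206 μL.
Diluent to add = V₂ − V₁ = 206 − 8.40 = 197 μL.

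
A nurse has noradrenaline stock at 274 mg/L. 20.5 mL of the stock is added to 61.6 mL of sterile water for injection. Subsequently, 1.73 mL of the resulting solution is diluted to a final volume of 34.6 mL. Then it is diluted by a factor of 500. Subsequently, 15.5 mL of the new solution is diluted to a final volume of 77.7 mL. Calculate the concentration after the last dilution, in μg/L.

Overall dilution factor = 4.005 × 20 × 500 × 5.013 = 2.01 × 10⁵.
274 mg/L / 2.01 × 10⁵ = 1.36 × 10⁻³ mg/L = 1.36 μg/L.

1.36 μg/L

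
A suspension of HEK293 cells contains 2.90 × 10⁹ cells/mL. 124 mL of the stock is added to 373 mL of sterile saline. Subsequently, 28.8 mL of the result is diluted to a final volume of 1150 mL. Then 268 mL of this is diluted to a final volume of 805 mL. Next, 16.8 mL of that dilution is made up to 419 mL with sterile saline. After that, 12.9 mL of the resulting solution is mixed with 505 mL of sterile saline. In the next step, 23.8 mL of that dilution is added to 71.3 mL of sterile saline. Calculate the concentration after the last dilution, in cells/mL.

1510 cells/mL

Overall dilution factor = 4.008 × 39.93 × 3.004 × 24.94 × 40.15 × 3.996 = 1.92 × 10⁶.
2.90 × 10⁹ cells/mL / 1.92 × 10⁶ = 1510 cells/mL.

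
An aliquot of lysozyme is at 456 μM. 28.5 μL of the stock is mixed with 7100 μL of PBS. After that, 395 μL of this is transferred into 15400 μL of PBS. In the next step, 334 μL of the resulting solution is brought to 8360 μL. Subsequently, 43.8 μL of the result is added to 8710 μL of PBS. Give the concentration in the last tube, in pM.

Overall dilution factor = 250.1 × 39.99 × 25.03 × 199.9 = 5.00 × 10⁷.
456 μM / 5.00 × 10⁷ = 9.11 × 10⁻⁶ μM = 9.11 pM.

9.11 pM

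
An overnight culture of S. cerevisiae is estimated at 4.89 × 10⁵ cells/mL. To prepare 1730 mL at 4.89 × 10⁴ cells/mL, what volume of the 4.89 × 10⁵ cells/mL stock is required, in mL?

173 mL

V₁ = C₂V₂/C₁ = 4.89 × 10⁴ × 1730 / 4.89 × 10⁵ = 173 mL.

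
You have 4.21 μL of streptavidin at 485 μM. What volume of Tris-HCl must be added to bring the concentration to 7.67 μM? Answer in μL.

262 μL

V₂ = C₁V₁/C₂ = 485 × 4.21 / 7.67 = 266 μL.
Diluent to add = V₂ − V₁ = 266 − 4.21 = 262 μL.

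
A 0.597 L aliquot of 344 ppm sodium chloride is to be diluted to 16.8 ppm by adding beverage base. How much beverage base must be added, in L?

11.6 L

V₂ = C₁V₁/C₂ = 344 × 0.597 / 16.8 = 12.2 L.
Diluent to add = V₂ − V₁ = 12.2 − 0.597 = 11.6 L.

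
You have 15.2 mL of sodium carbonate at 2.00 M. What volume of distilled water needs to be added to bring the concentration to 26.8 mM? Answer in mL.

26.8 mM = 0.0268 M.
V₂ = C₁V₁/C₂ = 2.00 × 15.2 / 0.0268 = 1134 mL.
Diluent to add = V₂ − V₁ = 1134 − 15.2 = 1120 mL.

1120 mL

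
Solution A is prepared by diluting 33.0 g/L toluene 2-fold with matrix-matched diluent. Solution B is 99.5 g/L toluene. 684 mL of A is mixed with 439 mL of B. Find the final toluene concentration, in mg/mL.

C_A = 33.0 g/L / 2 = 16.5 g/L.
C_mix = (C_A·V_A + C_B·V_B)/(V_A + V_B) = (16.5×684 + 99.5×439) / 1123 = 48.9 g/L = 48.9 mg/mL.

48.9 mg/mL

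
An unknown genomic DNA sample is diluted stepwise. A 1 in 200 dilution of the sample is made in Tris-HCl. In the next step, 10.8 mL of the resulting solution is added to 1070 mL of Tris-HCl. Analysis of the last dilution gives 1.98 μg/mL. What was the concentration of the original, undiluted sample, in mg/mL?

Overall dilution factor = 200 × 100.1 = 2.00 × 10⁴.
Original = 1.98 μg/mL × 2.00 × 10⁴ = 3.96 × 10⁴ μg/mL = 39.6 mg/mL.

39.6 mg/mL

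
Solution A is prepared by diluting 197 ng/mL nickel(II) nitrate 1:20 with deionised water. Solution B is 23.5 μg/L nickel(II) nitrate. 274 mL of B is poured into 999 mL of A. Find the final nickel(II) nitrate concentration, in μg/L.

12.8 μg/L

C_A = 197 ng/mL / 20 = 9.85 ng/mL.
C_B = 23.5 μg/L = 23.5 ng/mL.
C_mix = (C_A·V_A + C_B·V_B)/(V_A + V_B) = (9.85×999 + 23.5×274) / 1273 = 12.8 ng/mL = 12.8 μg/L.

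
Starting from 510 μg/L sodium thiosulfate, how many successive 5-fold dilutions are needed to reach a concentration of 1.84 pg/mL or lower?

Need 5ⁿ ≥ 2.77 × 10⁵, so n ≥ log(2.77 × 10⁵)/log(5) = 7.79.
Minimum whole steps: n = 8.

8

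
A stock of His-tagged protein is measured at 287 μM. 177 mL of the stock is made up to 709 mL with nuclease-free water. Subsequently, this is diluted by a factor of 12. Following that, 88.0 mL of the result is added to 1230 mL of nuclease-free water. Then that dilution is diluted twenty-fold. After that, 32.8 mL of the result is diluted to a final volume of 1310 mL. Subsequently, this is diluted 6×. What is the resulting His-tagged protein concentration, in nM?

0.0832 nM

Overall dilution factor = 4.006 × 12 × 14.98 × 20 × 39.94 × 6 = 3.45 × 10⁶.
287 μM / 3.45 × 10⁶ = 8.32 × 10⁻⁵ μM = 0.0832 nM.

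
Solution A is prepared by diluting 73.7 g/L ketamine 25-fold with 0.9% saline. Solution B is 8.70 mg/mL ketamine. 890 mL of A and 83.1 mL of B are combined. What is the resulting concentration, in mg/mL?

3.44 mg/mL

C_A = 73.7 g/L / 25 = 2.95 g/L.
C_B = 8.70 mg/mL = 8.70 g/L.
C_mix = (C_A·V_A + C_B·V_B)/(V_A + V_B) = (2.95×890 + 8.70×83.1) / 973.1 = 3.44 g/L = 3.44 mg/mL.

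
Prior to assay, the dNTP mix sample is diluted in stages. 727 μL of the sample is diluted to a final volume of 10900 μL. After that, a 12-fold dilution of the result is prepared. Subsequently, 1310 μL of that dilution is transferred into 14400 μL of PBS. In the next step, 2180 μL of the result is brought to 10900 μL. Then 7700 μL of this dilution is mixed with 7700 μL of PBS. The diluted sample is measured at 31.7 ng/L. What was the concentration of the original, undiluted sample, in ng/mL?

684 ng/mL

Overall dilution factor = 14.99 × 12 × 11.99 × 5 × 2 = 2.16 × 10⁴.
Original = 31.7 ng/L × 2.16 × 10⁴ = 6.84 × 10⁵ ng/L = 684 ng/mL.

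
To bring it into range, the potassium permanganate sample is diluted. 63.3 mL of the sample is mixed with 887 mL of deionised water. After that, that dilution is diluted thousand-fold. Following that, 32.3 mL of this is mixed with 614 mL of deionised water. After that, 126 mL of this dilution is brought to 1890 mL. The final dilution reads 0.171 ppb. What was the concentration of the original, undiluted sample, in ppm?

Overall dilution factor = 15.01 × 1000 × 20.01 × 15 = 4.51 × 10⁶.
Original = 0.171 ppb × 4.51 × 10⁶ = 7.71 × 10⁵ ppb = 771 ppm.

771 ppm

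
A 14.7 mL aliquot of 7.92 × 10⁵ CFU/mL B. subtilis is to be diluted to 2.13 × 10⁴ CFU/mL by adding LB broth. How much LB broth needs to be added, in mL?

532 mL

V₂ = C₁V₁/C₂ = 7.92 × 10⁵ × 14.7 / 2.13 × 10⁴ = 547 mL.
Diluent to add = V₂ − V₁ = 547 − 14.7 = 532 mL.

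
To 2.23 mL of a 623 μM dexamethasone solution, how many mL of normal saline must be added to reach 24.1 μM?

55.4 mL

V₂ = C₁V₁/C₂ = 623 × 2.23 / 24.1 = 57.6 mL.
Diluent to add = V₂ − V₁ = 57.6 − 2.23 = 55.4 mL.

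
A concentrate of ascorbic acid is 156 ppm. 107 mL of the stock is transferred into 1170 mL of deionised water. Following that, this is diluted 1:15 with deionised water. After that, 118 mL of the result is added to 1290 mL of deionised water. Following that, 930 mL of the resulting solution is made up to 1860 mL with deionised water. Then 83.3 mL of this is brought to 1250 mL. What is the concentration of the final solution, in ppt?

Overall dilution factor = 11.93 × 15 × 11.93 × 2 × 15.01 = 6.41 × 10⁴.
156 ppm / 6.41 × 10⁴ = 2.43 × 10⁻³ ppm = 2430 ppt.

2430 ppt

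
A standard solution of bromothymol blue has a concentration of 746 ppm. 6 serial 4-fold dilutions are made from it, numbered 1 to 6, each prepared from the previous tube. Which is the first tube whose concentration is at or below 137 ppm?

tube 2

Tube n has concentration 746 ppm / 4ⁿ.
Need 4ⁿ ≥ 746 ppm / 137 ppm = 5.45, so n ≥ 1.22.
First such tube: n = 2.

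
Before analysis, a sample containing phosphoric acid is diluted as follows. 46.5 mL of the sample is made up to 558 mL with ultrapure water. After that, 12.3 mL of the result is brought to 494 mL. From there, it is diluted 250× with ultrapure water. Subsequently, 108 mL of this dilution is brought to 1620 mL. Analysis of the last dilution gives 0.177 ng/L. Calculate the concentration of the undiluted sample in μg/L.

320 μg/L

Overall dilution factor = 12 × 40.16 × 250 × 15 = 1.81 × 10⁶.
Original = 0.177 ng/L × 1.81 × 10⁶ = 3.20 × 10⁵ ng/L = 320 μg/L.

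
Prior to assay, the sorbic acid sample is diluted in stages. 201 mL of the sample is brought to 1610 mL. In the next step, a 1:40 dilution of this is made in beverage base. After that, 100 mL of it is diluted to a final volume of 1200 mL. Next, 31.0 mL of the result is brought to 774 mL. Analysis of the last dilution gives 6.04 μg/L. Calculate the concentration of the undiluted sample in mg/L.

580 mg/L

Overall dilution factor = 8.010 × 40 × 12 × 24.97 = 9.60 × 10⁴.
Original = 6.04 μg/L × 9.60 × 10⁴ = 5.80 × 10⁵ μg/L = 580 mg/L.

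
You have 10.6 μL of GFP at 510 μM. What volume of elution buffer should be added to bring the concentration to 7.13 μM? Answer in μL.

V₂ = C₁V₁/C₂ = 510 × 10.6 / 7.13 = 758 μL.
Diluent to add = V₂ − V₁ = 758 − 10.6 = 748 μL.

748 μL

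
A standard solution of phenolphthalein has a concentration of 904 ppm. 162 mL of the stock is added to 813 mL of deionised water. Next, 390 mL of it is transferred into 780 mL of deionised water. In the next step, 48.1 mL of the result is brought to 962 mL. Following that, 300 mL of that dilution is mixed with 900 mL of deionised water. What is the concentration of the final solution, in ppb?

626 ppb

Overall dilution factor = 6.019 × 3 × 20 × 4 = 1444.
904 ppm / 1444 = 0.626 ppm = 626 ppb.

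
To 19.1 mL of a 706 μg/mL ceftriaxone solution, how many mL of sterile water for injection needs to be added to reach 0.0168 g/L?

784 mL

0.0168 g/L = 16.8 μg/mL.
V₂ = C₁V₁/C₂ = 706 × 19.1 / 16.8 = 803 mL.
Diluent to add = V₂ − V₁ = 803 − 19.1 = 784 mL.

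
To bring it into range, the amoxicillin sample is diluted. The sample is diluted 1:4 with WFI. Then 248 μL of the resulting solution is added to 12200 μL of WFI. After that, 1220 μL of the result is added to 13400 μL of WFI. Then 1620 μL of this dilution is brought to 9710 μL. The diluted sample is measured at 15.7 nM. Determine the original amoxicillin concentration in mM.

0.226 mM

Overall dilution factor = 4 × 50.19 × 11.98 × 5.994 = 1.44 × 10⁴.
Original = 15.7 nM × 1.44 × 10⁴ = 2.26 × 10⁵ nM = 0.226 mM.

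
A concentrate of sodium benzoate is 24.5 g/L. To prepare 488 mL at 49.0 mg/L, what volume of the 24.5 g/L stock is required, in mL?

49.0 mg/L = 0.0490 g/L.
V₁ = C₂V₂/C₁ = 0.0490 × 488 / 24.5 = 0.976 mL.

0.976 mL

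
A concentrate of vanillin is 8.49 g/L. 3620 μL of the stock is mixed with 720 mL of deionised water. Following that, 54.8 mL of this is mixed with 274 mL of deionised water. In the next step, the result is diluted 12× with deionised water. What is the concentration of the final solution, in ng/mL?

Overall dilution factor = 199.9 × 6 × 12 = 1.44 × 10⁴.
8.49 g/L / 1.44 × 10⁴ = 5.90 × 10⁻⁴ g/L = 590 ng/mL.

590 ng/mL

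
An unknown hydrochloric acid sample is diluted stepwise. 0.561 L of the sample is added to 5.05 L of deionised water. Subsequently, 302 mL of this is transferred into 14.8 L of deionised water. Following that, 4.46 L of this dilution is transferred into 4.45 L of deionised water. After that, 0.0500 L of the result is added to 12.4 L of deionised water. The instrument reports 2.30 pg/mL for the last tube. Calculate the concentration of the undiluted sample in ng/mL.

Overall dilution factor = 10.00 × 50.01 × 1.998 × 249 = 2.49 × 10⁵.
Original = 2.30 pg/mL × 2.49 × 10⁵ = 5.72 × 10⁵ pg/mL = 572 ng/mL.

572 ng/mL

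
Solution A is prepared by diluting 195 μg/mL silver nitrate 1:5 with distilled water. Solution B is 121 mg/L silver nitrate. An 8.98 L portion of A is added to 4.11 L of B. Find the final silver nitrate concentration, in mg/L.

64.7 mg/L

C_A = 195 μg/mL / 5 = 39.0 μg/mL.
C_B = 121 mg/L = 121 μg/mL.
C_mix = (C_A·V_A + C_B·V_B)/(V_A + V_B) = (39.0×8.98 + 121×4.11) / 13.09 = 64.7 μg/mL = 64.7 mg/L.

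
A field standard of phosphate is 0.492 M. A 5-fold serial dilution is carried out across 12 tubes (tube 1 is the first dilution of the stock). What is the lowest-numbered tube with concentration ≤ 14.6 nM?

Tube n has concentration 0.492 M / 5ⁿ.
Need 5ⁿ ≥ 0.492 M / 14.6 nM = 3.37 × 10⁷, so n ≥ 10.77.
First such tube: n = 11.

tube 11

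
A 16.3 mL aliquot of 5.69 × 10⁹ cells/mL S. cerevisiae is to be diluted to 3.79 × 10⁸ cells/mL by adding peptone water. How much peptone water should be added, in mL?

228 mL

V₂ = C₁V₁/C₂ = 5.69 × 10⁹ × 16.3 / 3.79 × 10⁸ = 245 mL.
Diluent to add = V₂ − V₁ = 245 − 16.3 = 228 mL.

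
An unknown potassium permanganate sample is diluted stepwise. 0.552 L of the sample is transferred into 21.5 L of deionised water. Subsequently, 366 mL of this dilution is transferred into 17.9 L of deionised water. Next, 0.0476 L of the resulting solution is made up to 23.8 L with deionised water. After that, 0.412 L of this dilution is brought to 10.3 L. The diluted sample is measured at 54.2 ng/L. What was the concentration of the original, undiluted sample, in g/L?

1.35 g/L

Overall dilution factor = 39.95 × 49.91 × 500 × 25 = 2.49 × 10⁷.
Original = 54.2 ng/L × 2.49 × 10⁷ = 1.35 × 10⁹ ng/L = 1.35 g/L.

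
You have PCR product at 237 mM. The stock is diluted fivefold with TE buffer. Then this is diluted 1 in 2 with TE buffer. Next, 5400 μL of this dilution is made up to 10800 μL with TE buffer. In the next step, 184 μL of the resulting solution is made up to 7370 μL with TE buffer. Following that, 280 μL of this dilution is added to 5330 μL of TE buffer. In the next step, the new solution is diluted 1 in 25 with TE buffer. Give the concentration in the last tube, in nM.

591 nM

Overall dilution factor = 5 × 2 × 2 × 40.05 × 20.04 × 25 = 4.01 × 10⁵.
237 mM / 4.01 × 10⁵ = 5.91 × 10⁻⁴ mM = 591 nM.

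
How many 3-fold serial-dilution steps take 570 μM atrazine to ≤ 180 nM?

Need 3ⁿ ≥ 3167, so n ≥ log(3167)/log(3) = 7.34.
Minimum whole steps: n = 8.

8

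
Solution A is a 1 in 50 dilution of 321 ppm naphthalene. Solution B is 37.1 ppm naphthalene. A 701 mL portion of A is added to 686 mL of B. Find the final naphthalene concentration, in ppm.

C_A = 321 ppm / 50 = 6.42 ppm.
C_mix = (C_A·V_A + C_B·V_B)/(V_A + V_B) = (6.42×701 + 37.1×686) / 1387 = 21.6 ppm.

21.6 ppm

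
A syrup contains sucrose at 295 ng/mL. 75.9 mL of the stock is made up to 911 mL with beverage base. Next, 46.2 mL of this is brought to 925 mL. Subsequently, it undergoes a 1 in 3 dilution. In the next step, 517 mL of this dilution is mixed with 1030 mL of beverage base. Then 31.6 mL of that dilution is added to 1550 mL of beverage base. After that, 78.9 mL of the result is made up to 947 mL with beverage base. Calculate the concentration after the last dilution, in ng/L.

Overall dilution factor = 12.00 × 20.02 × 3 × 2.992 × 50.05 × 12.00 = 1.30 × 10⁶.
295 ng/mL / 1.30 × 10⁶ = 2.28 × 10⁻⁴ ng/mL = 0.228 ng/L.

0.228 ng/L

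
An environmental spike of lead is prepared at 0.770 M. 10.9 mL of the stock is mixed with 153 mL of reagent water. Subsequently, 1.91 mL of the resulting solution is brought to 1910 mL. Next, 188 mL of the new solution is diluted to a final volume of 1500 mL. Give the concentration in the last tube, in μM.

Overall dilution factor = 15.04 × 1000 × 7.979 = 1.20 × 10⁵.
0.770 M / 1.20 × 10⁵ = 6.42 × 10⁻⁶ M = 6.42 μM.

6.42 μM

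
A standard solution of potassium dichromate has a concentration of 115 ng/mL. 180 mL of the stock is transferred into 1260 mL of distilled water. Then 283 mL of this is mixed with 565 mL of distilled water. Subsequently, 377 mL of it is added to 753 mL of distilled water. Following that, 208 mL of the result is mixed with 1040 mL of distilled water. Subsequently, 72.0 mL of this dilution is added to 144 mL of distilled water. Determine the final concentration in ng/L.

Overall dilution factor = 8 × 2.996 × 2.997 × 6 × 3 = 1293.
115 ng/mL / 1293 = 0.0889 ng/mL = 88.9 ng/L.

88.9 ng/L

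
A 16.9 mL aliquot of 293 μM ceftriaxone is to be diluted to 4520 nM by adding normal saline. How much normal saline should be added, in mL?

1080 mL

4520 nM = 4.52 μM.
V₂ = C₁V₁/C₂ = 293 × 16.9 / 4.52 = 1096 mL.
Diluent to add = V₂ − V₁ = 1096 − 16.9 = 1080 mL.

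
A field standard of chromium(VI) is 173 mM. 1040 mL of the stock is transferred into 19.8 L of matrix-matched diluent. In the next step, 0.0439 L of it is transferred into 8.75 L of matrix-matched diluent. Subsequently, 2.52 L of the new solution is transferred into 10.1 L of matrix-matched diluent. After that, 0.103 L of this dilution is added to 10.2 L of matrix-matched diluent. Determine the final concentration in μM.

0.0860 μM

Overall dilution factor = 20.04 × 200.3 × 5.008 × 100.0 = 2.01 × 10⁶.
173 mM / 2.01 × 10⁶ = 8.60 × 10⁻⁵ mM = 0.0860 μM.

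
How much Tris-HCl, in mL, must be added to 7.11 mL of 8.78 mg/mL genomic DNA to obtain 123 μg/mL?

500 mL

123 μg/mL = 0.123 mg/mL.
V₂ = C₁V₁/C₂ = 8.78 × 7.11 / 0.123 = 508 mL.
Diluent to add = V₂ − V₁ = 508 − 7.11 = 500 mL.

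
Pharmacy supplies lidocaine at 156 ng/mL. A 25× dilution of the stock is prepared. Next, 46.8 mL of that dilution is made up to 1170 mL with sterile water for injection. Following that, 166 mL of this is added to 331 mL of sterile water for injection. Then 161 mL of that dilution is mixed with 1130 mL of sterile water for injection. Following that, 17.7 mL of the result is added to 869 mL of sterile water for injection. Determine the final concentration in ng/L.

Overall dilution factor = 25 × 25 × 2.994 × 8.019 × 50.10 = 7.52 × 10⁵.
156 ng/mL / 7.52 × 10⁵ = 2.08 × 10⁻⁴ ng/mL = 0.208 ng/L.

0.208 ng/L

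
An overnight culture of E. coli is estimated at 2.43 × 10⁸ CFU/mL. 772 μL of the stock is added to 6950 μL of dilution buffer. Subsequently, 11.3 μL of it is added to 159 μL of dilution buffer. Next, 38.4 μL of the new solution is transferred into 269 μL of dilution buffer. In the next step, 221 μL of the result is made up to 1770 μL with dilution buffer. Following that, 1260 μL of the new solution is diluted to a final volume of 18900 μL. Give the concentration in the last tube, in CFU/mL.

1680 CFU/mL

Overall dilution factor = 10.00 × 15.07 × 8.005 × 8.009 × 15 = 1.45 × 10⁵.
2.43 × 10⁸ CFU/mL / 1.45 × 10⁵ = 1680 CFU/mL.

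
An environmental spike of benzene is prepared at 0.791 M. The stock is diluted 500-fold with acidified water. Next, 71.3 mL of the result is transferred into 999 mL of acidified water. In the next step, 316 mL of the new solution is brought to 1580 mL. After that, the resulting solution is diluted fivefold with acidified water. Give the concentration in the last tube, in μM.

4.22 μM

Overall dilution factor = 500 × 15.01 × 5 × 5 = 1.88 × 10⁵.
0.791 M / 1.88 × 10⁵ = 4.22 × 10⁻⁶ M = 4.22 μM.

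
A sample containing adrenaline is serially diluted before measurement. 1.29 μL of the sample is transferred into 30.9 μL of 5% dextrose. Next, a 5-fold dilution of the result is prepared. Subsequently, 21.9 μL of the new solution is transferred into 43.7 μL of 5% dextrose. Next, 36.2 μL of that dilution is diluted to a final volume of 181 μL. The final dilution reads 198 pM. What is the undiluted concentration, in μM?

Overall dilution factor = 24.95 × 5 × 2.995 × 5 = 1869.
Original = 198 pM × 1869 = 3.70 × 10⁵ pM = 0.370 μM.

0.370 μM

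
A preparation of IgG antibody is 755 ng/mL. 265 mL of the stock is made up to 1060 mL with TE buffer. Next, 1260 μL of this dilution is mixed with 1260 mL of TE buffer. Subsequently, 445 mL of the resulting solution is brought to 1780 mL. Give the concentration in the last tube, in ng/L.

Overall dilution factor = 4 × 1001 × 4 = 1.60 × 10⁴.
755 ng/mL / 1.60 × 10⁴ = 0.0471 ng/mL = 47.1 ng/L.

47.1 ng/L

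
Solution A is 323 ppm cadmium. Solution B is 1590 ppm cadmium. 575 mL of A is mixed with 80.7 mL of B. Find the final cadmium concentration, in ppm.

479 ppm

C_mix = (C_A·V_A + C_B·V_B)/(V_A + V_B) = (323×575 + 1590×80.7) / 655.7 = 479 ppm.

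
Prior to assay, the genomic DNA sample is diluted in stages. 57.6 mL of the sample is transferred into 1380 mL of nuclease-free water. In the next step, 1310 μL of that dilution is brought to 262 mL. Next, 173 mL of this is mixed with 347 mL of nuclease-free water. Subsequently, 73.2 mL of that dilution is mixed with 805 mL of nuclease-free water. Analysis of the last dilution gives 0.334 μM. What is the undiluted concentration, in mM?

Overall dilution factor = 24.96 × 200 × 3.006 × 12.00 = 1.80 × 10⁵.
Original = 0.334 μM × 1.80 × 10⁵ = 6.01 × 10⁴ μM = 60.1 mM.

60.1 mM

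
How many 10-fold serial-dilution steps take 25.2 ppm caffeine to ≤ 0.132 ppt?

9

Need 10ⁿ ≥ 1.91 × 10⁸, so n ≥ log(1.91 × 10⁸)/log(10) = 8.28.
Minimum whole steps: n = 9.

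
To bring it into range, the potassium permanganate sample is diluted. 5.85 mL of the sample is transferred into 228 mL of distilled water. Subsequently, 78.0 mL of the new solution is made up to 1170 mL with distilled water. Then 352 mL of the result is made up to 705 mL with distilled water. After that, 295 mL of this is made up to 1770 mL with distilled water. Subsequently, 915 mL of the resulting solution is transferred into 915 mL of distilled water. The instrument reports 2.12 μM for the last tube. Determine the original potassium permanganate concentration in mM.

30.6 mM

Overall dilution factor = 39.97 × 15 × 2.003 × 6 × 2 = 1.44 × 10⁴.
Original = 2.12 μM × 1.44 × 10⁴ = 3.06 × 10⁴ μM = 30.6 mM.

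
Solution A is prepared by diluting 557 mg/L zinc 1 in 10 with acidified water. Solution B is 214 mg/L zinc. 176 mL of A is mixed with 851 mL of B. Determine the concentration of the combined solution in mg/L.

187 mg/L

C_A = 557 mg/L / 10 = 55.7 mg/L.
C_mix = (C_A·V_A + C_B·V_B)/(V_A + V_B) = (55.7×176 + 214×851) / 1027 = 187 mg/L.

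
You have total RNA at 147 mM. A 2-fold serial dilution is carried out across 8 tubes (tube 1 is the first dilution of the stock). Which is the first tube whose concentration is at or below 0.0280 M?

Tube n has concentration 147 mM / 2ⁿ.
Need 2ⁿ ≥ 147 mM / 0.0280 M = 5.25, so n ≥ 2.39.
First such tube: n = 3.

tube 3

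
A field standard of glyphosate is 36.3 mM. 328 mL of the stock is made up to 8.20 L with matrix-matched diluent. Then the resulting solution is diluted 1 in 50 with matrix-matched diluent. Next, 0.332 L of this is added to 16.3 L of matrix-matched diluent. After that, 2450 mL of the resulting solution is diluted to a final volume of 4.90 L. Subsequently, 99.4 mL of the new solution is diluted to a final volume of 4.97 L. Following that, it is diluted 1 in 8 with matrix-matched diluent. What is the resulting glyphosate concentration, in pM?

Overall dilution factor = 25 × 50 × 50.10 × 2 × 50 × 8 = 5.01 × 10⁷.
36.3 mM / 5.01 × 10⁷ = 7.25 × 10⁻⁷ mM = 725 pM.

725 pM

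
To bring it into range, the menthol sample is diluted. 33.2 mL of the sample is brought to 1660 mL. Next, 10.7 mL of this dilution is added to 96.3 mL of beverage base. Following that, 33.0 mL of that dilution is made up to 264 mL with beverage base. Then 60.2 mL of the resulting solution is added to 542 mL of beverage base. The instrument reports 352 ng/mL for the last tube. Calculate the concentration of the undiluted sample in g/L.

14.1 g/L

Overall dilution factor = 50 × 10 × 8 × 10.00 = 4.00 × 10⁴.
Original = 352 ng/mL × 4.00 × 10⁴ = 1.41 × 10⁷ ng/mL = 14.1 g/L.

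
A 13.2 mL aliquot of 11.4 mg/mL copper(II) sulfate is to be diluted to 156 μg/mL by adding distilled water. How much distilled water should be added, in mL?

156 μg/mL = 0.156 mg/mL.
V₂ = C₁V₁/C₂ = 11.4 × 13.2 / 0.156 = 965 mL.
Diluent to add = V₂ − V₁ = 965 − 13.2 = 951 mL.

951 mL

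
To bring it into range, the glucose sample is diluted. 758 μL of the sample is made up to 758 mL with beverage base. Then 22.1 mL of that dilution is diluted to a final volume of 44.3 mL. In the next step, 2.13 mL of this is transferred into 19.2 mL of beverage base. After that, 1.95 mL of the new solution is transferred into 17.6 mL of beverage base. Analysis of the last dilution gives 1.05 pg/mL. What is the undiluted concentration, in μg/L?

211 μg/L

Overall dilution factor = 1000 × 2.005 × 10.01 × 10.03 = 2.01 × 10⁵.
Original = 1.05 pg/mL × 2.01 × 10⁵ = 2.11 × 10⁵ pg/mL = 211 μg/L.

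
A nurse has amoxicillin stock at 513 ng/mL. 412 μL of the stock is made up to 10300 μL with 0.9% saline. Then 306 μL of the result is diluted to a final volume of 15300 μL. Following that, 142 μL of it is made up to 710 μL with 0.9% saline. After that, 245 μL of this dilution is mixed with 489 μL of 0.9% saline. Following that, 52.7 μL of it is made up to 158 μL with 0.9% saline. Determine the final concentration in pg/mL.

9.14 pg/mL

Overall dilution factor = 25 × 50 × 5 × 2.996 × 2.998 = 5.61 × 10⁴.
513 ng/mL / 5.61 × 10⁴ = 9.14 × 10⁻³ ng/mL = 9.14 pg/mL.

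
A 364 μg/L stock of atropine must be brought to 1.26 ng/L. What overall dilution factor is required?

2.89 × 10⁵

Factor = C₀/C_target = 364 μg/L / 1.26 ng/L = 2.89 × 10⁵.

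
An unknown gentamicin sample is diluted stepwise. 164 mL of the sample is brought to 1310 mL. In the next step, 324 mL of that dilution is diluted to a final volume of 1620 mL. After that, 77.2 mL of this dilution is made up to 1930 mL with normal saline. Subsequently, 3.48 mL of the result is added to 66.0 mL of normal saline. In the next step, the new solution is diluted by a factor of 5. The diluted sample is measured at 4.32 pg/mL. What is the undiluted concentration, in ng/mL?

Overall dilution factor = 7.988 × 5 × 25 × 19.97 × 5 = 9.97 × 10⁴.
Original = 4.32 pg/mL × 9.97 × 10⁴ = 4.31 × 10⁵ pg/mL = 431 ng/mL.

431 ng/mL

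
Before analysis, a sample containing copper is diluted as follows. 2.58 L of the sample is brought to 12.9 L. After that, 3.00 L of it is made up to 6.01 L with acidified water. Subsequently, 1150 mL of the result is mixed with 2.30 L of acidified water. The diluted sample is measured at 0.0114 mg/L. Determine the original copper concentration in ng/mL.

343 ng/mL

Overall dilution factor = 5 × 2.003 × 3 = 30.1.
Original = 0.0114 mg/L × 30.1 = 0.343 mg/L = 343 ng/mL.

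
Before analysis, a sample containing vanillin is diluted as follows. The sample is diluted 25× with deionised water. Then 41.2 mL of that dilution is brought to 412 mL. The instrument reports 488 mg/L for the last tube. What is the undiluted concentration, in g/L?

Overall dilution factor = 25 × 10 = 250.
Original = 488 mg/L × 250 = 1.22 × 10⁵ mg/L = 122 g/L.

122 g/L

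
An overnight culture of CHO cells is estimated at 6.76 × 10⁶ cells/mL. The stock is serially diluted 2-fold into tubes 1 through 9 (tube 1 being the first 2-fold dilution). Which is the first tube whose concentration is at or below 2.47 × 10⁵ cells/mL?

Tube n has concentration 6.76 × 10⁶ cells/mL / 2ⁿ.
Need 2ⁿ ≥ 6.76 × 10⁶ cells/mL / 2.47 × 10⁵ cells/mL = 27.4, so n ≥ 4.77.
First such tube: n = 5.

tube 5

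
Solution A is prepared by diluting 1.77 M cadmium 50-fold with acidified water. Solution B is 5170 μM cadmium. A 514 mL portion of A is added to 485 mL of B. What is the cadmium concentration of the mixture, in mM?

20.7 mM

C_A = 1.77 M / 50 = 0.0354 M.
C_B = 5170 μM = 5.17 × 10⁻³ M.
C_mix = (C_A·V_A + C_B·V_B)/(V_A + V_B) = (0.0354×514 + 5.17 × 10⁻³×485) / 999.0 = 0.0207 M = 20.7 mM.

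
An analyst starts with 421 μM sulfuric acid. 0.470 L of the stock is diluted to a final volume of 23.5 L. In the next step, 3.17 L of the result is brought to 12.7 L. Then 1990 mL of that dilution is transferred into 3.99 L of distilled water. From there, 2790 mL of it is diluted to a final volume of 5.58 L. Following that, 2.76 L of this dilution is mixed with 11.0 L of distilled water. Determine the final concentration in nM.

70.1 nM

Overall dilution factor = 50 × 4.006 × 3.005 × 2 × 4.986 = 6002.
421 μM / 6002 = 0.0701 μM = 70.1 nM.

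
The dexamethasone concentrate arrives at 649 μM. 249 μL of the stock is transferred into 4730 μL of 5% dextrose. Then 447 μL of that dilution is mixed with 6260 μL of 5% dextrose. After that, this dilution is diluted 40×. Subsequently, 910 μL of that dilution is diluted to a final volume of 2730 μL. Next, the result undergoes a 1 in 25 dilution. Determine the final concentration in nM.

0.721 nM

Overall dilution factor = 20.00 × 15.00 × 40 × 3 × 25 = 9.00 × 10⁵.
649 μM / 9.00 × 10⁵ = 7.21 × 10⁻⁴ μM = 0.721 nM.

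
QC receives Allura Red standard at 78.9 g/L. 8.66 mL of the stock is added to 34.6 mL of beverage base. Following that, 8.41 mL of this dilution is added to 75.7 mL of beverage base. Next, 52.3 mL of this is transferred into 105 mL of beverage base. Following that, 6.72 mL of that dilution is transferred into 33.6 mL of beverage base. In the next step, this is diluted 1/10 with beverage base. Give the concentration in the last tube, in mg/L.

Overall dilution factor = 4.995 × 10.00 × 3.008 × 6 × 10 = 9016.
78.9 g/L / 9016 = 8.75 × 10⁻³ g/L = 8.75 mg/L.

8.75 mg/L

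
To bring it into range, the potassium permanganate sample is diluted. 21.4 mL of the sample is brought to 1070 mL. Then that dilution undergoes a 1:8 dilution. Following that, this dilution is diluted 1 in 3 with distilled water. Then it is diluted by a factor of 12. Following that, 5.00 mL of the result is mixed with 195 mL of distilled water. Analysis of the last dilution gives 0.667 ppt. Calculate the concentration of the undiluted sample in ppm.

Overall dilution factor = 50 × 8 × 3 × 12 × 40 = 5.76 × 10⁵.
Original = 0.667 ppt × 5.76 × 10⁵ = 3.84 × 10⁵ ppt = 0.384 ppm.

0.384 ppm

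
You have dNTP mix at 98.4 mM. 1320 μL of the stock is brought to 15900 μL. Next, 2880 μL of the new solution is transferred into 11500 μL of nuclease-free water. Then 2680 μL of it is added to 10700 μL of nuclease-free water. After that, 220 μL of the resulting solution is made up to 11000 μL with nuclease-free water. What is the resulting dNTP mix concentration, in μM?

6.55 μM

Overall dilution factor = 12.05 × 4.993 × 4.993 × 50 = 1.50 × 10⁴.
98.4 mM / 1.50 × 10⁴ = 6.55 × 10⁻³ mM = 6.55 μM.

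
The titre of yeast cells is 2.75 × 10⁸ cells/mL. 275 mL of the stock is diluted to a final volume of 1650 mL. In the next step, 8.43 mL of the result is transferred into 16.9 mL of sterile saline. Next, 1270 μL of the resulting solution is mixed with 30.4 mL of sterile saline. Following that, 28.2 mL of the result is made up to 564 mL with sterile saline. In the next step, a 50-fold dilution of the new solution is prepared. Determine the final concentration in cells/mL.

612 cells/mL

Overall dilution factor = 6 × 3.005 × 24.94 × 20 × 50 = 4.50 × 10⁵.
2.75 × 10⁸ cells/mL / 4.50 × 10⁵ = 612 cells/mL.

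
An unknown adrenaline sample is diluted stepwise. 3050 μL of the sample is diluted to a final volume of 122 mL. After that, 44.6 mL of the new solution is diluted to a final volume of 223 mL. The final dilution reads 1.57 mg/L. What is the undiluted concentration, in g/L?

Overall dilution factor = 40 × 5 = 200.
Original = 1.57 mg/L × 200 = 314 mg/L = 0.314 g/L.

0.314 g/L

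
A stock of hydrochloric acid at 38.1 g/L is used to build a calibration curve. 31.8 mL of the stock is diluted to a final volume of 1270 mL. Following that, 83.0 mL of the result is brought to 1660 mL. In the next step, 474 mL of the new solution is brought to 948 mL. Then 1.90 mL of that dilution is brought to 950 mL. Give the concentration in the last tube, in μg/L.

Overall dilution factor = 39.94 × 20 × 2 × 500 = 7.99 × 10⁵.
38.1 g/L / 7.99 × 10⁵ = 4.77 × 10⁻⁵ g/L = 47.7 μg/L.

47.7 μg/L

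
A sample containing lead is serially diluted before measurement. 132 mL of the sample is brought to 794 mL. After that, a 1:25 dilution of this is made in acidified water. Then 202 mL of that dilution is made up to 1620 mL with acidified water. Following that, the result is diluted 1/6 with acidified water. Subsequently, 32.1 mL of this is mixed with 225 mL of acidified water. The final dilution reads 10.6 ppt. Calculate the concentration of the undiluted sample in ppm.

Overall dilution factor = 6.015 × 25 × 8.020 × 6 × 8.009 = 5.80 × 10⁴.
Original = 10.6 ppt × 5.80 × 10⁴ = 6.14 × 10⁵ ppt = 0.614 ppm.

0.614 ppm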